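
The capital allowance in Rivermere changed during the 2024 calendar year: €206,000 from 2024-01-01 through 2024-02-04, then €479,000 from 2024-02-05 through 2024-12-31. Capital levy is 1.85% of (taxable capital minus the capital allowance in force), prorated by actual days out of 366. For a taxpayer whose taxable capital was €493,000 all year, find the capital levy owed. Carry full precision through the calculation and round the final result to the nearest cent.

€741.97

2024-01-01 to 2024-02-04: 35 days, exemption €206,000 → (€493,000 − €206,000) × 1.85% × 35/366 = €507.7391
2024-02-05 to 2024-12-31: 331 days, exemption €479,000 → (€493,000 − €479,000) × 1.85% × 331/366 = €234.2322
Total = €741.9713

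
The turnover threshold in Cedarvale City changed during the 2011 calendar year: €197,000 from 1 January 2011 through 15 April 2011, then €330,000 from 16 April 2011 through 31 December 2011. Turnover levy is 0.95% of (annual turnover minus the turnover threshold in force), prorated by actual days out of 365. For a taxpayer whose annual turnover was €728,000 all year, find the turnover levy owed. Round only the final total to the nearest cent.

€4,144.47

1 January – 15 April 2011: 105 days, exemption €197,000 → (€728,000 − €197,000) × 0.95% × 105/365 = €1,451.1575
16 April – 31 December 2011: 260 days, exemption €330,000 → (€728,000 − €330,000) × 0.95% × 260/365 = €2,693.3151
Total = €4,144.4726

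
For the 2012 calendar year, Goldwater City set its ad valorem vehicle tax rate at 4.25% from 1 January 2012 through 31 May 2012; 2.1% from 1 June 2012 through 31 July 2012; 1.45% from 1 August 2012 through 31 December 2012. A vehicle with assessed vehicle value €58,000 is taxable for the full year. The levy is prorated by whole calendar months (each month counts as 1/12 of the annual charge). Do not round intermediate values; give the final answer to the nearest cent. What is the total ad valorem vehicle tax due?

1 January – 31 May 2012: 5 months at 4.25% → €58,000 × 4.25% × 5/12 = €1,027.0833
1 June – 31 July 2012: 2 months at 2.1% → €58,000 × 2.1% × 2/12 = €203.0000
1 August – 31 December 2012: 5 months at 1.45% → €58,000 × 1.45% × 5/12 = €350.4167
Total = €1,580.5000

€1,580.50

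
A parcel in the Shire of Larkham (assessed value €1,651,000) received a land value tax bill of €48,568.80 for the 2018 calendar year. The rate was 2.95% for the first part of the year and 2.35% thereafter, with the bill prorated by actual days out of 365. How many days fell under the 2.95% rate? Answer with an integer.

Let d = days at the first rate; then 365 − d days at the second rate.
€1,651,000 × [2.95%·d + 2.35%·(365−d)] / 365 = €48,568.80
Solving gives d = 360, so the new rate took effect on 27 Dec 2018.

360 days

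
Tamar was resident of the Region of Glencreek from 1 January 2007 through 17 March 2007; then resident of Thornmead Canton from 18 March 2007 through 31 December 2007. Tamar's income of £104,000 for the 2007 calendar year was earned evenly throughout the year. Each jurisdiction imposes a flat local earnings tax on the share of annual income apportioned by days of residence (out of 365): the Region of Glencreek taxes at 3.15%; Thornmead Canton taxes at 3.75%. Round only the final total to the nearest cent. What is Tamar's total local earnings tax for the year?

£3,770.07

The Region of Glencreek, 1 January – 17 March 2007: 76 days → £104,000 × 3.15% × 76/365 = £682.1260
Thornmead Canton, 18 March – 31 December 2007: 289 days → £104,000 × 3.75% × 289/365 = £3,087.9452
Total = £3,770.0712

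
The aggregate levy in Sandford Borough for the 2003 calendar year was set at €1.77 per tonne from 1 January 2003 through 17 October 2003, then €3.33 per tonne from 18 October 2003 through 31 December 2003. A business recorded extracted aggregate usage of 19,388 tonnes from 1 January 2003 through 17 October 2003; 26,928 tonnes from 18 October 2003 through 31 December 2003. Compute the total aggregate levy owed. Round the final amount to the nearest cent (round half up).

1 January – 17 October 2003: 19,388 tonnes at €1.77/tonne → €34,316.76
18 October – 31 December 2003: 26,928 tonnes at €3.33/tonne → €89,670.24

€123,987.00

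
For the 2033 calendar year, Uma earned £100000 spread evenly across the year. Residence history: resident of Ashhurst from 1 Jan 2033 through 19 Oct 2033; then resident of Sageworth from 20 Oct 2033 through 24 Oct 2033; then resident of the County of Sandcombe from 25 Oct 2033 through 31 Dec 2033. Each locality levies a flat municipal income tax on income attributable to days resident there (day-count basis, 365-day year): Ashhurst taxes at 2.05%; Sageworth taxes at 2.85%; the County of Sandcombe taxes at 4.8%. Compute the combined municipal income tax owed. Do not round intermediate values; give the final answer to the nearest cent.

£2573.29

Ashhurst, 1 Jan – 19 Oct 2033: 292 days → £100000 × 2.05% × 292/365 = £1640.0000
Sageworth, 20 Oct – 24 Oct 2033: 5 days → £100000 × 2.85% × 5/365 = £39.0411
The County of Sandcombe, 25 Oct – 31 Dec 2033: 68 days → £100000 × 4.8% × 68/365 = £894.2466
Total = £2573.2877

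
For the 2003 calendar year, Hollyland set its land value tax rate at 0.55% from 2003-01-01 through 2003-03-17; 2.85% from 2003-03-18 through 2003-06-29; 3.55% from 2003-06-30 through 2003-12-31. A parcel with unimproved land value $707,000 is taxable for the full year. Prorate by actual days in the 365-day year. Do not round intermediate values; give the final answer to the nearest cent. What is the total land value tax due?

$19,272.05

2003-01-01 to 2003-03-17: 76 days at 0.55% → $707,000 × 0.55% × 76/365 = $809.6603
2003-03-18 to 2003-06-29: 104 days at 2.85% → $707,000 × 2.85% × 104/365 = $5,741.2274
2003-06-30 to 2003-12-31: 185 days at 3.55% → $707,000 × 3.55% × 185/365 = $12,721.1575
Total = $19,272.0452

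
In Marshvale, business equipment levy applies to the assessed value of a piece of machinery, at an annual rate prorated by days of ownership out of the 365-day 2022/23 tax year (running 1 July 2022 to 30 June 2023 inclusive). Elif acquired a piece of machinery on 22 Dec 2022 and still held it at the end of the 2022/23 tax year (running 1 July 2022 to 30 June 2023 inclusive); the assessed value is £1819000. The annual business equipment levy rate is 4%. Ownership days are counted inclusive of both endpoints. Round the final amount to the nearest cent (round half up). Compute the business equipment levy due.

Days held (22 Dec 2022 – 30 Jun 2023): 191 out of 365
Tax = £1819000 × 4% × 191/365 = £38074.4110

£38074.41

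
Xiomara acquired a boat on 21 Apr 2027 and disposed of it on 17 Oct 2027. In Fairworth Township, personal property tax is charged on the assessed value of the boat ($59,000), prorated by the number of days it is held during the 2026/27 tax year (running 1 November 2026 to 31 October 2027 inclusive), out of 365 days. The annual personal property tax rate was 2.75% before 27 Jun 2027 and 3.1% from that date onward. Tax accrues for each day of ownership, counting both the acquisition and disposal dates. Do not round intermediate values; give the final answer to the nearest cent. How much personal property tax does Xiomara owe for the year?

$864.07

21 Apr – 26 Jun 2027: 67 days at 2.75% → $59,000 × 2.75% × 67/365 = $297.8288
27 Jun – 17 Oct 2027: 113 days at 3.1% → $59,000 × 3.1% × 113/365 = $566.2384
Total = $864.0671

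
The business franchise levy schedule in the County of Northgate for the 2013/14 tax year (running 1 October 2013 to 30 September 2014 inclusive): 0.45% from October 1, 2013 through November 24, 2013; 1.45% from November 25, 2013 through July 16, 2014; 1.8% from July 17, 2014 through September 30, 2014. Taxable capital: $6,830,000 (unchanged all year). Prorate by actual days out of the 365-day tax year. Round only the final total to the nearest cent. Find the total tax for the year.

October 1 – November 24, 2013: 55 days at 0.45% → $6,830,000 × 0.45% × 55/365 = $4,631.3014
November 25, 2013 – July 16, 2014: 234 days at 1.45% → $6,830,000 × 1.45% × 234/365 = $63,490.9315
July 17 – September 30, 2014: 76 days at 1.8% → $6,830,000 × 1.8% × 76/365 = $25,598.4658
Total = $93,720.6986

$93,720.70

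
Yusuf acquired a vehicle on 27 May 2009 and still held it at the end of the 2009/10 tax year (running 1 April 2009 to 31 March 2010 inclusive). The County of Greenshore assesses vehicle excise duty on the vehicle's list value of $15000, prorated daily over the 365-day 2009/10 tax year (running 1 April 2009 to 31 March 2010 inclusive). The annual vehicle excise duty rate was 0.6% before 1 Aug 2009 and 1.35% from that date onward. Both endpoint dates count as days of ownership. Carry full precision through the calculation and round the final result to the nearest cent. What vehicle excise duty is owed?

27 May – 31 Jul 2009: 66 days at 0.6% → $15000 × 0.6% × 66/365 = $16.2740
1 Aug 2009 – 31 Mar 2010: 243 days at 1.35% → $15000 × 1.35% × 243/365 = $134.8151
Total = $151.0890

$151.09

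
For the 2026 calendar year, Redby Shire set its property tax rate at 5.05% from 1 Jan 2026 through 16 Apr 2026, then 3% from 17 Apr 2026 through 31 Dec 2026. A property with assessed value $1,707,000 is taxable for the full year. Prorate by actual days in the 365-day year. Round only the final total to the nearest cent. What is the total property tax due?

$61,372.50

1 Jan – 16 Apr 2026: 106 days at 5.05% → $1,707,000 × 5.05% × 106/365 = $25,034.4411
17 Apr – 31 Dec 2026: 259 days at 3% → $1,707,000 × 3% × 259/365 = $36,338.0548
Total = $61,372.4959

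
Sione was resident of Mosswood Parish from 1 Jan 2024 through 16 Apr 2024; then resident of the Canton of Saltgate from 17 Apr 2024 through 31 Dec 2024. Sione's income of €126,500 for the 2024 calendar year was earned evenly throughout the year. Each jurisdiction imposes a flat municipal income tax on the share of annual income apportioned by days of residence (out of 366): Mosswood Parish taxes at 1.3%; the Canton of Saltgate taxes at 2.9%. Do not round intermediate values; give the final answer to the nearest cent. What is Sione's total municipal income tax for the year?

Mosswood Parish, 1 Jan – 16 Apr 2024: 107 days → €126,500 × 1.3% × 107/366 = €480.7691
The Canton of Saltgate, 17 Apr – 31 Dec 2024: 259 days → €126,500 × 2.9% × 259/366 = €2,596.0150
Total = €3,076.7842

€3,076.78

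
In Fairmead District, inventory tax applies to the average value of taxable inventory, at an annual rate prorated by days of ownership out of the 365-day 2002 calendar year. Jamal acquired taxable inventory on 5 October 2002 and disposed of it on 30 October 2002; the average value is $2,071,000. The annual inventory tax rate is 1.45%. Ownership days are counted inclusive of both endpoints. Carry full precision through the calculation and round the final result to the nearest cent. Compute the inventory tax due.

$2,139.09

Days held (5 October – 30 October 2002): 26 out of 365
Tax = $2,071,000 × 1.45% × 26/365 = $2,139.0877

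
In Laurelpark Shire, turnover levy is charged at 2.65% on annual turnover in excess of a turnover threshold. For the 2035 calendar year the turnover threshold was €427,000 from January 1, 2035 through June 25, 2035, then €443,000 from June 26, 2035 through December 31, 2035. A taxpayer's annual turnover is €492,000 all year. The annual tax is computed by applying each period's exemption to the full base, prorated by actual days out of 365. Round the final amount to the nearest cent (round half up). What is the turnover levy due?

€1,502.95

January 1 – June 25, 2035: 176 days, exemption €427,000 → (€492,000 − €427,000) × 2.65% × 176/365 = €830.5753
June 26 – December 31, 2035: 189 days, exemption €443,000 → (€492,000 − €443,000) × 2.65% × 189/365 = €672.3740
Total = €1,502.9493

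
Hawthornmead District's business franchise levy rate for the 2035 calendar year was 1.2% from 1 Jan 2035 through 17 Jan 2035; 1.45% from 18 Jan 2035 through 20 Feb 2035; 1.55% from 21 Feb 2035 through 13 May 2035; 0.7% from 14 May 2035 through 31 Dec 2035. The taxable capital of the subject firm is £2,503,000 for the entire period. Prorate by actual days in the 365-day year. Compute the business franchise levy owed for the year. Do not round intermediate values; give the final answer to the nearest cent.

1 Jan – 17 Jan 2035: 17 days at 1.2% → £2,503,000 × 1.2% × 17/365 = £1,398.9370
18 Jan – 20 Feb 2035: 34 days at 1.45% → £2,503,000 × 1.45% × 34/365 = £3,380.7644
21 Feb – 13 May 2035: 82 days at 1.55% → £2,503,000 × 1.55% × 82/365 = £8,715.9260
14 May – 31 Dec 2035: 232 days at 0.7% → £2,503,000 × 0.7% × 232/365 = £11,136.6356
Total = £24,632.2630

£24,632.26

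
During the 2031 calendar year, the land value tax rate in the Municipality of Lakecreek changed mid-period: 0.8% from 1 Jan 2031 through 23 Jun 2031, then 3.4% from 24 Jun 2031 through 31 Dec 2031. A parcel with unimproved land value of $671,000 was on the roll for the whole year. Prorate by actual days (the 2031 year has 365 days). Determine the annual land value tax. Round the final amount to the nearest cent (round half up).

1 Jan – 23 Jun 2031: 174 days at 0.8% → $671,000 × 0.8% × 174/365 = $2,558.9918
24 Jun – 31 Dec 2031: 191 days at 3.4% → $671,000 × 3.4% × 191/365 = $11,938.2849
Total = $14,497.2767

$14,497.28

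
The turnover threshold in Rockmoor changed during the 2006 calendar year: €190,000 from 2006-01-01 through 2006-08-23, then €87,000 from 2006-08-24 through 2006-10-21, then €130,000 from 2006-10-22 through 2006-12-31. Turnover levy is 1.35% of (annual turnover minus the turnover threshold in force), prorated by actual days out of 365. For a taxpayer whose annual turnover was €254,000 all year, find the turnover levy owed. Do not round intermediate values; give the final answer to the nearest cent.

2006-01-01 to 2006-08-23: 235 days, exemption €190,000 → (€254,000 − €190,000) × 1.35% × 235/365 = €556.2740
2006-08-24 to 2006-10-21: 59 days, exemption €87,000 → (€254,000 − €87,000) × 1.35% × 59/365 = €364.4260
2006-10-22 to 2006-12-31: 71 days, exemption €130,000 → (€254,000 − €130,000) × 1.35% × 71/365 = €325.6274
Total = €1,246.3274

€1,246.33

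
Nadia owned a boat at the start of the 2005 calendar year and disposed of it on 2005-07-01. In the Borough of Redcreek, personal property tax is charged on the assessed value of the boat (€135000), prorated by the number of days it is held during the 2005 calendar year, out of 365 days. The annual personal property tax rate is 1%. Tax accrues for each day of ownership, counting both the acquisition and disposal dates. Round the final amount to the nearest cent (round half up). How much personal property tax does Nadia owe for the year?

Days held (2005-01-01 to 2005-07-01): 182 out of 365
Tax = €135000 × 1% × 182/365 = €673.1507

€673.15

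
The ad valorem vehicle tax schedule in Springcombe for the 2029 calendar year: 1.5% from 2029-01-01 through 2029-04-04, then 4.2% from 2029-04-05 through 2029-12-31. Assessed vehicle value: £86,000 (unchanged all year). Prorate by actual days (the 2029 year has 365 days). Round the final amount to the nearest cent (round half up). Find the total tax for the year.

2029-01-01 to 2029-04-04: 94 days at 1.5% → £86,000 × 1.5% × 94/365 = £332.2192
2029-04-05 to 2029-12-31: 271 days at 4.2% → £86,000 × 4.2% × 271/365 = £2,681.7863
Total = £3,014.0055

£3,014.01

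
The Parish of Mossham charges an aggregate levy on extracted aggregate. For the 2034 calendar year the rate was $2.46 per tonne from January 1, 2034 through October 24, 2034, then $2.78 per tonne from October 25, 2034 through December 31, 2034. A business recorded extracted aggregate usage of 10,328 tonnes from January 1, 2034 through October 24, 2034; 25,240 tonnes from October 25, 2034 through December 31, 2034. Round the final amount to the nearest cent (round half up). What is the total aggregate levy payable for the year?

$95,574.08

January 1 – October 24, 2034: 10,328 tonnes at $2.46/tonne → $25,406.88
October 25 – December 31, 2034: 25,240 tonnes at $2.78/tonne → $70,167.20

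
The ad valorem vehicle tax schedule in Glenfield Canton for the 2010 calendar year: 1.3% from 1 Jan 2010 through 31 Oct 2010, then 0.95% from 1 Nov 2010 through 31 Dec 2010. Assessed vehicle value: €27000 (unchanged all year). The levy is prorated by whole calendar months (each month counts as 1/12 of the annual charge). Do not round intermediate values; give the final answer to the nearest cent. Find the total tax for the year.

1 Jan – 31 Oct 2010: 10 months at 1.3% → €27000 × 1.3% × 10/12 = €292.5000
1 Nov – 31 Dec 2010: 2 months at 0.95% → €27000 × 0.95% × 2/12 = €42.7500
Total = €335.2500

€335.25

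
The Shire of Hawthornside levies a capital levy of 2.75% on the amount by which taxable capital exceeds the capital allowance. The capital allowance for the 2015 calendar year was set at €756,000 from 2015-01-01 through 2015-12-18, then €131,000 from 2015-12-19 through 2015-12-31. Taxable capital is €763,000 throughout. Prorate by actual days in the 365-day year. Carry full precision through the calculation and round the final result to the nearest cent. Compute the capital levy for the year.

2015-01-01 to 2015-12-18: 352 days, exemption €756,000 → (€763,000 − €756,000) × 2.75% × 352/365 = €185.6438
2015-12-19 to 2015-12-31: 13 days, exemption €131,000 → (€763,000 − €131,000) × 2.75% × 13/365 = €619.0137
Total = €804.6575

€804.66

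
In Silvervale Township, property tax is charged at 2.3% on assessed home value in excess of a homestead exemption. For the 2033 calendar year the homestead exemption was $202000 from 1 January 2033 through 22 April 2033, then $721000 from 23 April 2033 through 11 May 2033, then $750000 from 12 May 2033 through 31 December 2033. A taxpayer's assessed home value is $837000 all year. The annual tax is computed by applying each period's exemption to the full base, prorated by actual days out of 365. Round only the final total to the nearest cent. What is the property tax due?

1 January – 22 April 2033: 112 days, exemption $202000 → ($837000 − $202000) × 2.3% × 112/365 = $4481.5342
23 April – 11 May 2033: 19 days, exemption $721000 → ($837000 − $721000) × 2.3% × 19/365 = $138.8822
12 May – 31 December 2033: 234 days, exemption $750000 → ($837000 − $750000) × 2.3% × 234/365 = $1282.8329
Total = $5903.2493

$5903.25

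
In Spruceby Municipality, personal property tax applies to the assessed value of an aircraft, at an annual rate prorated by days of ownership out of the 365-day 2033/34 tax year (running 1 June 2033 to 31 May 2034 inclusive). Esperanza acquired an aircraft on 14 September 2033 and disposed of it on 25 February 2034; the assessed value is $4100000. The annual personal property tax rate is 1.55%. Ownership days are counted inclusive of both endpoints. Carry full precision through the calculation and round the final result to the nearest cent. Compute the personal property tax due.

Days held (14 September 2033 – 25 February 2034): 165 out of 365
Tax = $4100000 × 1.55% × 165/365 = $28728.0822

$28728.08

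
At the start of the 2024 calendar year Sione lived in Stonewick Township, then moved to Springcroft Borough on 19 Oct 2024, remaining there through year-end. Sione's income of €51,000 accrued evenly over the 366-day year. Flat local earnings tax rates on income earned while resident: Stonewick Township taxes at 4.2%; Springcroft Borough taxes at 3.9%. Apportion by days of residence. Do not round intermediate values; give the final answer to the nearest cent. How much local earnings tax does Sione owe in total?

€2,111.07

Stonewick Township, 1 Jan – 18 Oct 2024: 292 days → €51,000 × 4.2% × 292/366 = €1,708.9180
Springcroft Borough, 19 Oct – 31 Dec 2024: 74 days → €51,000 × 3.9% × 74/366 = €402.1475
Total = €2,111.0656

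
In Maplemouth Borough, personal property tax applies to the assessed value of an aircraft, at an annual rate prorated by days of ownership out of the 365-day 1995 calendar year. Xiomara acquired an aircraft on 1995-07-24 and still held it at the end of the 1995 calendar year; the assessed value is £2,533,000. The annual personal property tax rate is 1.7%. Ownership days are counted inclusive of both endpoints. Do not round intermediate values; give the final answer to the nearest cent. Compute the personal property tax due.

£18,994.03

Days held (1995-07-24 to 1995-12-31): 161 out of 365
Tax = £2,533,000 × 1.7% × 161/365 = £18,994.0301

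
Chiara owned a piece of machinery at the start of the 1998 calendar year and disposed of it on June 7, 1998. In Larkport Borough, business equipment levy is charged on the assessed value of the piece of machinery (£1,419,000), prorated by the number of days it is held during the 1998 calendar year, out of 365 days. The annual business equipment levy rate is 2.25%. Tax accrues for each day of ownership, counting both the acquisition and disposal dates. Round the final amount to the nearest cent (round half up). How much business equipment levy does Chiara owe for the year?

Days held (January 1 – June 7, 1998): 158 out of 365
Tax = £1,419,000 × 2.25% × 158/365 = £13,820.6712

£13,820.67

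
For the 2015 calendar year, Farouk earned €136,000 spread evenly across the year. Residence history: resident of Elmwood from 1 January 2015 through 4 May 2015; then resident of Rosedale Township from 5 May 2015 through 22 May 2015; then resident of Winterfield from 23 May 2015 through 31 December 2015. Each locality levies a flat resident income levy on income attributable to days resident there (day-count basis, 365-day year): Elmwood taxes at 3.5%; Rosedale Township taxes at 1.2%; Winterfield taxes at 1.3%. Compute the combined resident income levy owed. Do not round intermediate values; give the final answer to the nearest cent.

Elmwood, 1 January – 4 May 2015: 124 days → €136,000 × 3.5% × 124/365 = €1,617.0959
Rosedale Township, 5 May – 22 May 2015: 18 days → €136,000 × 1.2% × 18/365 = €80.4822
Winterfield, 23 May – 31 December 2015: 223 days → €136,000 × 1.3% × 223/365 = €1,080.1753
Total = €2,777.7534

€2,777.75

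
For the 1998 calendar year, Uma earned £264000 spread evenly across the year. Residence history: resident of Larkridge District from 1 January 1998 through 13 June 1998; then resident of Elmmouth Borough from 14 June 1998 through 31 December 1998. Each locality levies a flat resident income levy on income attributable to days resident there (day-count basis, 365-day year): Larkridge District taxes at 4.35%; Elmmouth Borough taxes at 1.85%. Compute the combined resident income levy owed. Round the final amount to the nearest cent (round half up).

£7849.48

Larkridge District, 1 January – 13 June 1998: 164 days → £264000 × 4.35% × 164/365 = £5159.9342
Elmmouth Borough, 14 June – 31 December 1998: 201 days → £264000 × 1.85% × 201/365 = £2689.5452
Total = £7849.4795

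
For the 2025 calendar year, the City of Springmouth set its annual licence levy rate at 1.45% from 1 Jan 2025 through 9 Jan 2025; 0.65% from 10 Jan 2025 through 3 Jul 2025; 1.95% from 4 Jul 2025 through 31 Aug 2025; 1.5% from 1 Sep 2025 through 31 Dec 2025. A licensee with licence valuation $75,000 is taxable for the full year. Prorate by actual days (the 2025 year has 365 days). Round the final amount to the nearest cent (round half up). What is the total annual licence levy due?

1 Jan – 9 Jan 2025: 9 days at 1.45% → $75,000 × 1.45% × 9/365 = $26.8151
10 Jan – 3 Jul 2025: 175 days at 0.65% → $75,000 × 0.65% × 175/365 = $233.7329
4 Jul – 31 Aug 2025: 59 days at 1.95% → $75,000 × 1.95% × 59/365 = $236.4041
1 Sep – 31 Dec 2025: 122 days at 1.5% → $75,000 × 1.5% × 122/365 = $376.0274
Total = $872.9795

$872.98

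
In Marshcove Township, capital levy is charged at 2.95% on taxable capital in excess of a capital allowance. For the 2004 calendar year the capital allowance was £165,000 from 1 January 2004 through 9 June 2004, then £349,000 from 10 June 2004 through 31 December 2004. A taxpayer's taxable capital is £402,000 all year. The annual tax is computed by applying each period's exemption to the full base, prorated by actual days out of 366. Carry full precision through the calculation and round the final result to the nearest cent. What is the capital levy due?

1 January – 9 June 2004: 161 days, exemption £165,000 → (£402,000 − £165,000) × 2.95% × 161/366 = £3,075.4959
10 June – 31 December 2004: 205 days, exemption £349,000 → (£402,000 − £349,000) × 2.95% × 205/366 = £875.7309
Total = £3,951.2268

£3,951.23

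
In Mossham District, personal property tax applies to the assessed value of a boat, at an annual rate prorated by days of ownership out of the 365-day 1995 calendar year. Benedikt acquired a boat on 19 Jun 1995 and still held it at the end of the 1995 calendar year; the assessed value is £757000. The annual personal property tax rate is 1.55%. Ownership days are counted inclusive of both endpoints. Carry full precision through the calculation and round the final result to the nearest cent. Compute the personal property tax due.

£6300.73

Days held (19 Jun – 31 Dec 1995): 196 out of 365
Tax = £757000 × 1.55% × 196/365 = £6300.7288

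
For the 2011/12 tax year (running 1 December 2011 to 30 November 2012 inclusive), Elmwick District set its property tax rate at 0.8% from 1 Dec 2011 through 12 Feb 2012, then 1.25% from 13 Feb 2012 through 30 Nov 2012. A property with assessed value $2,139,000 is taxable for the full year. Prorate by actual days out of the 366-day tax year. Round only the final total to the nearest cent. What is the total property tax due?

$24,791.36

1 Dec 2011 – 12 Feb 2012: 74 days at 0.8% → $2,139,000 × 0.8% × 74/366 = $3,459.8033
13 Feb – 30 Nov 2012: 292 days at 1.25% → $2,139,000 × 1.25% × 292/366 = $21,331.5574
Total = $24,791.3607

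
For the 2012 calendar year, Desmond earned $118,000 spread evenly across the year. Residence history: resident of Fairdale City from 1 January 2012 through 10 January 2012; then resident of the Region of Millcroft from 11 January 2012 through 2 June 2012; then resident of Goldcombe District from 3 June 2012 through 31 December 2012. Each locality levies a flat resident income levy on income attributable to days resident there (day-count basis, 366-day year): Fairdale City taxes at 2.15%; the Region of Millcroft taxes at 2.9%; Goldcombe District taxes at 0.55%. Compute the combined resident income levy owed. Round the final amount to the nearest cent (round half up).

Fairdale City, 1 January – 10 January 2012: 10 days → $118,000 × 2.15% × 10/366 = $69.3169
The Region of Millcroft, 11 January – 2 June 2012: 144 days → $118,000 × 2.9% × 144/366 = $1,346.3607
Goldcombe District, 3 June – 31 December 2012: 212 days → $118,000 × 0.55% × 212/366 = $375.9235
Total = $1,791.6011

$1,791.60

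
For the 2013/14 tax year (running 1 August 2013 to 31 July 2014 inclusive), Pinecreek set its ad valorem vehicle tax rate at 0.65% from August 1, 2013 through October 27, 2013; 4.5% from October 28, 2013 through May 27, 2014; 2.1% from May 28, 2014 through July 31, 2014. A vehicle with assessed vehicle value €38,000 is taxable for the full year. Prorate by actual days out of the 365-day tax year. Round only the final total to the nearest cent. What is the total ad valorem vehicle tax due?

August 1 – October 27, 2013: 88 days at 0.65% → €38,000 × 0.65% × 88/365 = €59.5507
October 28, 2013 – May 27, 2014: 212 days at 4.5% → €38,000 × 4.5% × 212/365 = €993.2055
May 28 – July 31, 2014: 65 days at 2.1% → €38,000 × 2.1% × 65/365 = €142.1096
Total = €1,194.8658

€1,194.87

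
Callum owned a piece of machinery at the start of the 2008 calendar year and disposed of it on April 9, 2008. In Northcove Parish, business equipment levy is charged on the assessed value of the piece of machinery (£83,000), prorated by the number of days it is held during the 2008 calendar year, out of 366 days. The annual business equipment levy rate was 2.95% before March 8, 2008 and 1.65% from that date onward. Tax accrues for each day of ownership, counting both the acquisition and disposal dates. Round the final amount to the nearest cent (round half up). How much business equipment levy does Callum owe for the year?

January 1 – March 7, 2008: 67 days at 2.95% → £83,000 × 2.95% × 67/366 = £448.2227
March 8 – April 9, 2008: 33 days at 1.65% → £83,000 × 1.65% × 33/366 = £123.4795
Total = £571.7022

£571.70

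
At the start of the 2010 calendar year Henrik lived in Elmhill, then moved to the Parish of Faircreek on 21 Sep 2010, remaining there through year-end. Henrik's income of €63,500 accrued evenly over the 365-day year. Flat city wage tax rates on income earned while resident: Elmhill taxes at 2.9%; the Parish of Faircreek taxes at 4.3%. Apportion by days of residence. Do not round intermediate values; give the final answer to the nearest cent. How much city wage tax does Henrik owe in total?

€2,089.93

Elmhill, 1 Jan – 20 Sep 2010: 263 days → €63,500 × 2.9% × 263/365 = €1,326.8890
The Parish of Faircreek, 21 Sep – 31 Dec 2010: 102 days → €63,500 × 4.3% × 102/365 = €763.0438
Total = €2,089.9329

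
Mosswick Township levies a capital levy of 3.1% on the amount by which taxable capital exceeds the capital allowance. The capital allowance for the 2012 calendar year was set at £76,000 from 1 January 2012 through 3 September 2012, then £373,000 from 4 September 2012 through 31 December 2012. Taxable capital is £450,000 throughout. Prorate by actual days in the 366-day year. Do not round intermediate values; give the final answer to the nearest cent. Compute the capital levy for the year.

£8,600.47

1 January – 3 September 2012: 247 days, exemption £76,000 → (£450,000 − £76,000) × 3.1% × 247/366 = £7,824.3661
4 September – 31 December 2012: 119 days, exemption £373,000 → (£450,000 − £373,000) × 3.1% × 119/366 = £776.1011
Total = £8,600.4672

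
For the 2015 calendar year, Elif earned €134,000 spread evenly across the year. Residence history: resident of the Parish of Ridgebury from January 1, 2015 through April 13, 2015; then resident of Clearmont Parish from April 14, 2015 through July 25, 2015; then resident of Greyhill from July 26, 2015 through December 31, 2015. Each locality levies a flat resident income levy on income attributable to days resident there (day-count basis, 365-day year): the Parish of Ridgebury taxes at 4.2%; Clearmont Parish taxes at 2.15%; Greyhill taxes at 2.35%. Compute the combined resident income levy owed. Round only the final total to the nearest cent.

The Parish of Ridgebury, January 1 – April 13, 2015: 103 days → €134,000 × 4.2% × 103/365 = €1,588.1753
Clearmont Parish, April 14 – July 25, 2015: 103 days → €134,000 × 2.15% × 103/365 = €812.9945
Greyhill, July 26 – December 31, 2015: 159 days → €134,000 × 2.35% × 159/365 = €1,371.7562
Total = €3,772.9260

€3,772.93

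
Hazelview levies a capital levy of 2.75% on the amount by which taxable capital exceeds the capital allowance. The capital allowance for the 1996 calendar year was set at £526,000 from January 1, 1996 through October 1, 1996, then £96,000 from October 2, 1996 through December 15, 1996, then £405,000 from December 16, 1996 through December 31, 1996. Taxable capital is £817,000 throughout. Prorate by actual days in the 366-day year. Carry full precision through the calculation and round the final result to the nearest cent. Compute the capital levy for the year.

£10,571.12

January 1 – October 1, 1996: 275 days, exemption £526,000 → (£817,000 − £526,000) × 2.75% × 275/366 = £6,012.8074
October 2 – December 15, 1996: 75 days, exemption £96,000 → (£817,000 − £96,000) × 2.75% × 75/366 = £4,063.0123
December 16 – December 31, 1996: 16 days, exemption £405,000 → (£817,000 − £405,000) × 2.75% × 16/366 = £495.3005
Total = £10,571.1202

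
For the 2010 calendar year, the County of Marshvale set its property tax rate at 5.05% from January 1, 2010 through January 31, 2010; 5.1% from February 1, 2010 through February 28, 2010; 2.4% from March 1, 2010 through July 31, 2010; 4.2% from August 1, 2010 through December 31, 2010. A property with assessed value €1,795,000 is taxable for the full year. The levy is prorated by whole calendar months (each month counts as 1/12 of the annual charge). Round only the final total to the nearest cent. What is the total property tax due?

January 1 – January 31, 2010: 1 month at 5.05% → €1,795,000 × 5.05% × 1/12 = €7,553.9583
February 1 – February 28, 2010: 1 month at 5.1% → €1,795,000 × 5.1% × 1/12 = €7,628.7500
March 1 – July 31, 2010: 5 months at 2.4% → €1,795,000 × 2.4% × 5/12 = €17,950.0000
August 1 – December 31, 2010: 5 months at 4.2% → €1,795,000 × 4.2% × 5/12 = €31,412.5000
Total = €64,545.2083

€64,545.21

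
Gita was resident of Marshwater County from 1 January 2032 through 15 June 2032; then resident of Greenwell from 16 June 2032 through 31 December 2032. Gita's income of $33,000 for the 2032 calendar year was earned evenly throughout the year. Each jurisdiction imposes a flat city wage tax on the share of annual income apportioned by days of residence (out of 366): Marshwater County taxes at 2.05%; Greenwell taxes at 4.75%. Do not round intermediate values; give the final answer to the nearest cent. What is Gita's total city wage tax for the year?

Marshwater County, 1 January – 15 June 2032: 167 days → $33,000 × 2.05% × 167/366 = $308.6762
Greenwell, 16 June – 31 December 2032: 199 days → $33,000 × 4.75% × 199/366 = $852.2746
Total = $1,160.9508

$1,160.95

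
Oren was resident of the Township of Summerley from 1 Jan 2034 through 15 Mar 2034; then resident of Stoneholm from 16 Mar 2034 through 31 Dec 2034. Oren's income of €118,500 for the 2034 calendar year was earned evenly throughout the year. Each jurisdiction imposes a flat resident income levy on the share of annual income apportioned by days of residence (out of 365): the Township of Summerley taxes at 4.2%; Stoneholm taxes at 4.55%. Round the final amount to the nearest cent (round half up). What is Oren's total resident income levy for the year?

The Township of Summerley, 1 Jan – 15 Mar 2034: 74 days → €118,500 × 4.2% × 74/365 = €1,009.0356
Stoneholm, 16 Mar – 31 Dec 2034: 291 days → €118,500 × 4.55% × 291/365 = €4,298.6281
Total = €5,307.6637

€5,307.66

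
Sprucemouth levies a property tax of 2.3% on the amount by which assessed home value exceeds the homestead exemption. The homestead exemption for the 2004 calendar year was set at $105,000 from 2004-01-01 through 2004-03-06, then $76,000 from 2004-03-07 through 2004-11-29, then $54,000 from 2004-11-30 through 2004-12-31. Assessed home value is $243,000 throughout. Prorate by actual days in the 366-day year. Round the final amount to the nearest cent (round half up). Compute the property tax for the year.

2004-01-01 to 2004-03-06: 66 days, exemption $105,000 → ($243,000 − $105,000) × 2.3% × 66/366 = $572.3607
2004-03-07 to 2004-11-29: 268 days, exemption $76,000 → ($243,000 − $76,000) × 2.3% × 268/366 = $2,812.5355
2004-11-30 to 2004-12-31: 32 days, exemption $54,000 → ($243,000 − $54,000) × 2.3% × 32/366 = $380.0656
Total = $3,764.9617

$3,764.96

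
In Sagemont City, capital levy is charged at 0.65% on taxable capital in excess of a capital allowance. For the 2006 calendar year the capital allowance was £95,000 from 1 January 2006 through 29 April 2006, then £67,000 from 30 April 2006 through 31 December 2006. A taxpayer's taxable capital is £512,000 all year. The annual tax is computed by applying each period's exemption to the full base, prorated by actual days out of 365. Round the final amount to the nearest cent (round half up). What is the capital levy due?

£2,833.16

1 January – 29 April 2006: 119 days, exemption £95,000 → (£512,000 − £95,000) × 0.65% × 119/365 = £883.6973
30 April – 31 December 2006: 246 days, exemption £67,000 → (£512,000 − £67,000) × 0.65% × 246/365 = £1,949.4658
Total = £2,833.1630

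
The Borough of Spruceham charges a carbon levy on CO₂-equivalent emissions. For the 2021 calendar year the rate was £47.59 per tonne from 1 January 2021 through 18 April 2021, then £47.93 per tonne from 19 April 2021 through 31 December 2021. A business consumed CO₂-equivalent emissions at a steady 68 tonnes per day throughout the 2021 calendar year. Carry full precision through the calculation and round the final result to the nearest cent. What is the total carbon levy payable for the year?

1 January – 18 April 2021: 108 days × 68 tonnes/day = 7,344 tonnes at £47.59/tonne → £349,500.96
19 April – 31 December 2021: 257 days × 68 tonnes/day = 17,476 tonnes at £47.93/tonne → £837,624.68

£1,187,125.64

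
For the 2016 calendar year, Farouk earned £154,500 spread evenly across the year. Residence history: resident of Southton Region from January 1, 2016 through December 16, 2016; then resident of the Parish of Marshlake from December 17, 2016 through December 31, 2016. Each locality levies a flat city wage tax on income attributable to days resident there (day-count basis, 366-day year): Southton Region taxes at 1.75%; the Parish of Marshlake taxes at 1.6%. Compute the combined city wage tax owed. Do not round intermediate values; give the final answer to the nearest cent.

£2,694.25

Southton Region, January 1 – December 16, 2016: 351 days → £154,500 × 1.75% × 351/366 = £2,592.9406
The Parish of Marshlake, December 17 – December 31, 2016: 15 days → £154,500 × 1.6% × 15/366 = £101.3115
Total = £2,694.2520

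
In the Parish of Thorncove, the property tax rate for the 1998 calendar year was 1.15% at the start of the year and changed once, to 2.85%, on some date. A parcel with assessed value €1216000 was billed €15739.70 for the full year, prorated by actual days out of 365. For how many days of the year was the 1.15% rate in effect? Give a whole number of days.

334 days

Let d = days at the first rate; then 365 − d days at the second rate.
€1216000 × [1.15%·d + 2.85%·(365−d)] / 365 = €15739.70
Solving gives d = 334, so the new rate took effect on 1 December 1998.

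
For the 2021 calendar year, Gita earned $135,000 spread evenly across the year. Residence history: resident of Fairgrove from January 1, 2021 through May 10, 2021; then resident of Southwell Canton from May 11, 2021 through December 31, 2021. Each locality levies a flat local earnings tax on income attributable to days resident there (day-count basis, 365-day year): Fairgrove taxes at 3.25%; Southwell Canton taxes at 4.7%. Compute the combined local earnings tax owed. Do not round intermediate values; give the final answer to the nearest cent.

Fairgrove, January 1 – May 10, 2021: 130 days → $135,000 × 3.25% × 130/365 = $1,562.6712
Southwell Canton, May 11 – December 31, 2021: 235 days → $135,000 × 4.7% × 235/365 = $4,085.1370
Total = $5,647.8082

$5,647.81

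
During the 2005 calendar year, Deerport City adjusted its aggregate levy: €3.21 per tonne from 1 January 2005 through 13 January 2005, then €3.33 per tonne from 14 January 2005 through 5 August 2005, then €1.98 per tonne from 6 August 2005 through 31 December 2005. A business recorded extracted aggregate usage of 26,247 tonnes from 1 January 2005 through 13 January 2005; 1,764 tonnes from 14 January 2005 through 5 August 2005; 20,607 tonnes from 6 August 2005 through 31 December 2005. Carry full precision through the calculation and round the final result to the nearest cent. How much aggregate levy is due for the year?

€130,928.85

1 January – 13 January 2005: 26,247 tonnes at €3.21/tonne → €84,252.87
14 January – 5 August 2005: 1,764 tonnes at €3.33/tonne → €5,874.12
6 August – 31 December 2005: 20,607 tonnes at €1.98/tonne → €40,801.86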